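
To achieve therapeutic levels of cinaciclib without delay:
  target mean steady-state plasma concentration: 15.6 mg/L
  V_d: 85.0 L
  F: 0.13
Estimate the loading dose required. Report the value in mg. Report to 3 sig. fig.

LD = Css × Vd / F = 15.6 × 85.0 / 0.13 = 10200 mg

10200 mg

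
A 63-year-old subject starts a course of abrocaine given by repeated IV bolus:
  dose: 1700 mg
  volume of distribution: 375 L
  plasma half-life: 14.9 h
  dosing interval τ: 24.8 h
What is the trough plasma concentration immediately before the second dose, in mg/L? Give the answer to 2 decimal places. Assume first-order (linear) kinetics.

1.43 mg/L

C₀ per dose = Dose / Vd = 1700 / 375 = 4.533 mg/L
k = ln2 / t½ = 0.693147 / 14.9 = 0.04652 h⁻¹
Fraction remaining after one interval: r = e^(−kτ) = e^(−0.04652 × 24.8) = 0.3155
Before dose 2, 1 dose has been given (aged 1τ).
C_trough = C₀ × r = 4.533 × 0.3155 = 1.430 mg/L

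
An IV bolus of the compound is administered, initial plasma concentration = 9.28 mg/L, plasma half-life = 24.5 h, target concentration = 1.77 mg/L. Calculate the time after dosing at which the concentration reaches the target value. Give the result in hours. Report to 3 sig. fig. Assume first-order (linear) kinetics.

k = ln2 / t½ = 0.693147 / 24.5 = 0.02829 h⁻¹
t = ln(C₀ / C) / k = ln(9.280 / 1.77) / 0.02829
  = ln(5.243) / 0.02829 = 1.657 / 0.02829 = 58.57 h

58.6 h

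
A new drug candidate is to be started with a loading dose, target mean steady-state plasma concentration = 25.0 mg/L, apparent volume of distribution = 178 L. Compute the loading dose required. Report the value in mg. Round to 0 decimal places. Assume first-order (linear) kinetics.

4450 mg

LD = Css × Vd = 25.0 × 178 = 4450 mg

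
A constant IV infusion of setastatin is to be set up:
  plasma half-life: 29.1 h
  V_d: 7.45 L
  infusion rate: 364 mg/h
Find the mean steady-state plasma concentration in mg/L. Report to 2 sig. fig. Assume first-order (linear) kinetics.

k = ln2 / t½ = 0.693147 / 29.1 = 0.02382 h⁻¹
CL = k × Vd = 0.02382 × 7.45 = 0.1775 L/h
At steady state Css = R₀ / CL = 364 / 0.1775 = 2051 mg/L

2100 mg/L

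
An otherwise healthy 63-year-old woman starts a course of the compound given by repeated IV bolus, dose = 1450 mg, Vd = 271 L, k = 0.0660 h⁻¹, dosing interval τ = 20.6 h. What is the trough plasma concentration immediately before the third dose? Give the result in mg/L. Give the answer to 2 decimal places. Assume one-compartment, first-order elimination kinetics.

C₀ per dose = Dose / Vd = 1450 / 271 = 5.351 mg/L
Fraction remaining after one interval: r = e^(−kτ) = e^(−0.06600 × 20.6) = 0.2568
Before dose 3, 2 doses have been given (aged 1τ, 2τ).
C_trough = C₀ × (r + r²) = 5.351 × (0.2568 + 0.06595) = 1.727 mg/L

1.73 mg/L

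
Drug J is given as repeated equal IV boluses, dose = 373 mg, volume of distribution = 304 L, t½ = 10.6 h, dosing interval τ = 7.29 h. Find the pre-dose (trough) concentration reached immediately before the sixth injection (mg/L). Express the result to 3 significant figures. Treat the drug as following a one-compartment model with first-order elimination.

C₀ per dose = Dose / Vd = 373 / 304 = 1.227 mg/L
k = ln2 / t½ = 0.693147 / 10.6 = 0.06539 h⁻¹
Fraction remaining after one interval: r = e^(−kτ) = e^(−0.06539 × 7.29) = 0.6208
Before dose 6, 5 doses have been given (aged 1τ, 2τ, 3τ, 4τ, 5τ).
C_trough = C₀ × (r + r² + … + r^5) = C₀ × r(1−r^5)/(1−r)
        = 1.227 × 0.6208 × (1 − 0.09221) / (1 − 0.6208) = 1.824 mg/L

1.82 mg/L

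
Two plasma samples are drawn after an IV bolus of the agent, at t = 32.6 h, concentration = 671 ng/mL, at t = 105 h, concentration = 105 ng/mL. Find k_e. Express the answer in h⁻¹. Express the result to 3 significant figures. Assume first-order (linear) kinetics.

0.0256 h⁻¹

k = ln(C₁/C₂) / (t₂ − t₁) = ln(671/105) / (105 − 32.6)
  = 1.855 / 72.40 = 0.02562 h⁻¹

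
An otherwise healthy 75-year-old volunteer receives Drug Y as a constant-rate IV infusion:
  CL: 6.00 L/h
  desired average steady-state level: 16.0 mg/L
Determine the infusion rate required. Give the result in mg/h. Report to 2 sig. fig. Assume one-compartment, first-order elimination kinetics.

96 mg/h

At steady state, infusion rate R₀ = Css × CL = 16.0 × 6.000 = 96.00 mg/h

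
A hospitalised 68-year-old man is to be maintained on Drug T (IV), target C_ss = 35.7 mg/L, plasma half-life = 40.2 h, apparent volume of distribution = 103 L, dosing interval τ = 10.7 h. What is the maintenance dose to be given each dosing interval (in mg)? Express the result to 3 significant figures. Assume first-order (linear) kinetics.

678 mg

k = ln2 / t½ = 0.693147 / 40.2 = 0.01724 h⁻¹
CL = k × Vd = 0.01724 × 103 = 1.776 L/h
At steady state, Dose/τ = Css × CL.
Dose = Css × CL × τ = 35.7 × 1.776 × 10.7 = 678.4 mg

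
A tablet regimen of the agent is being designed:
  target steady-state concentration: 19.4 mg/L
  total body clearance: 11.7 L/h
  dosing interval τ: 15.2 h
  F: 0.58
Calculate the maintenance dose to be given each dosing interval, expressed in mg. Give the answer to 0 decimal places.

At steady state, F × (Dose/τ) = Css × CL.
Dose = Css × CL × τ / F = 19.4 × 11.70 × 15.2 / 0.58 = 5948 mg

5948 mg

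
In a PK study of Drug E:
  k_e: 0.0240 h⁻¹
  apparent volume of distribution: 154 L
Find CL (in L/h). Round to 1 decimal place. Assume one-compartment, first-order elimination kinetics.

CL = k × Vd = 0.0240 × 154 = 3.696 L/h

3.7 L/h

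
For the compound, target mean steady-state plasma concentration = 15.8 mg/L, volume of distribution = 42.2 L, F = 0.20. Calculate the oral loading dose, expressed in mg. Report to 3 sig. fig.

LD = Css × Vd / F = 15.8 × 42.2 / 0.20 = 3334 mg

3330 mg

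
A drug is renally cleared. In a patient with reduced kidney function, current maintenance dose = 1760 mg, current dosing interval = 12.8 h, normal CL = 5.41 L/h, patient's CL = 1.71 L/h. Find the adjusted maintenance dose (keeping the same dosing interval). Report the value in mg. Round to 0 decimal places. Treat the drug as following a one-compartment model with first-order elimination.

To keep the same average steady-state level, dosing rate must scale with clearance.
CL ratio = 1.71 / 5.41 = 0.3161
New dose (same interval) = 1760 × 0.3161 = 556.3 mg

556 mg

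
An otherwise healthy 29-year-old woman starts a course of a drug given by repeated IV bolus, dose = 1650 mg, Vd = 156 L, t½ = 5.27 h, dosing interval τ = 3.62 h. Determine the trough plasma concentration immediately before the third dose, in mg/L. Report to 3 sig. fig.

10.7 mg/L

C₀ per dose = Dose / Vd = 1650 / 156 = 10.58 mg/L
k = ln2 / t½ = 0.693147 / 5.27 = 0.1315 h⁻¹
Fraction remaining after one interval: r = e^(−kτ) = e^(−0.1315 × 3.62) = 0.6212
Before dose 3, 2 doses have been given (aged 1τ, 2τ).
C_trough = C₀ × (r + r²) = 10.58 × (0.6212 + 0.3859) = 10.66 mg/L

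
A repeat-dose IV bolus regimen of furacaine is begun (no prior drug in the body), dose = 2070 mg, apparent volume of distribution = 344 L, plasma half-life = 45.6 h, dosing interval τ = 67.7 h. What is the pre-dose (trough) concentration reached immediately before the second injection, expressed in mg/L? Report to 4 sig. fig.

2.150 mg/L

C₀ per dose = Dose / Vd = 2070 / 344 = 6.017 mg/L
k = ln2 / t½ = 0.693147 / 45.6 = 0.01520 h⁻¹
Fraction remaining after one interval: r = e^(−kτ) = e^(−0.01520 × 67.7) = 0.3573
Before dose 2, 1 dose has been given (aged 1τ).
C_trough = C₀ × r = 6.017 × 0.3573 = 2.150 mg/L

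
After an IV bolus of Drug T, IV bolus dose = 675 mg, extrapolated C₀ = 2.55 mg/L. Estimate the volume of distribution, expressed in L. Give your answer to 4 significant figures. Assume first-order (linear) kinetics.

Vd = Dose / C₀ = 675.0 / 2.55 = 264.7 L

264.7 L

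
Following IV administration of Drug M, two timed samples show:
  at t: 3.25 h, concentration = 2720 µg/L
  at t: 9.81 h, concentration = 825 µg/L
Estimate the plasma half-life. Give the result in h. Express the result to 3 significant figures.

k = ln(C₁/C₂) / (t₂ − t₁) = ln(2720/825) / (9.81 − 3.25)
  = 1.193 / 6.560 = 0.1819 h⁻¹
t½ = ln2 / k = 0.693147 / 0.1819 = 3.811 h

3.81 h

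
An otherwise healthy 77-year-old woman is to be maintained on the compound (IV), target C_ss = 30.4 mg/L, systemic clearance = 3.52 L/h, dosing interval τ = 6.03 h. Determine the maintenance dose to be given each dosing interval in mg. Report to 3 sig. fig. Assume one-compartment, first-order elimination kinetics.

645 mg

At steady state, Dose/τ = Css × CL.
Dose = Css × CL × τ = 30.4 × 3.520 × 6.03 = 645.3 mg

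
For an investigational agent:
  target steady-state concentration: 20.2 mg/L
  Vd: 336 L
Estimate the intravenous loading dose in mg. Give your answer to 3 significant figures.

6790 mg

LD = Css × Vd = 20.2 × 336 = 6787 mg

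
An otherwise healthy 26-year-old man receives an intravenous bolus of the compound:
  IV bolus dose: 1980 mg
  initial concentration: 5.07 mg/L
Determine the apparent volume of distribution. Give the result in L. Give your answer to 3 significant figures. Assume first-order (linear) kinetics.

Vd = Dose / C₀ = 1980 / 5.07 = 390.5 L

391 L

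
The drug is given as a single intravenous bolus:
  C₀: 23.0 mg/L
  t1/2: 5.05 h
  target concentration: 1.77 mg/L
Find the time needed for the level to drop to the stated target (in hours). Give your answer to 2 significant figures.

19 h

k = ln2 / t½ = 0.693147 / 5.05 = 0.1373 h⁻¹
t = ln(C₀ / C) / k = ln(23.00 / 1.77) / 0.1373
  = ln(12.99) / 0.1373 = 2.564 / 0.1373 = 18.67 h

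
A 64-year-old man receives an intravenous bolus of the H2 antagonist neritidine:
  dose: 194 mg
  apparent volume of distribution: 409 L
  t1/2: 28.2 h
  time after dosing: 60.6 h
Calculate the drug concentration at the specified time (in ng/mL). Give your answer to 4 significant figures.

C₀ = Dose / Vd = 194.0 / 409 = 0.4743 mg/L
k = ln2 / t½ = 0.693147 / 28.2 = 0.02458 h⁻¹
C = C₀ · e^(−k·t) = 0.4743 × e^(−0.02458 × 60.6)
  = 0.4743 × 0.2255 = 0.1070 mg/L
Convert: 0.1070 mg/L × 1000 = 107.0 ng/mL

107.0 ng/mL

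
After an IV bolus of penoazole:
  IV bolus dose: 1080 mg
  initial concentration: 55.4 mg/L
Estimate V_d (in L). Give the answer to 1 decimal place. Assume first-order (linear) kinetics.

19.5 L

Vd = Dose / C₀ = 1080 / 55.4 = 19.49 L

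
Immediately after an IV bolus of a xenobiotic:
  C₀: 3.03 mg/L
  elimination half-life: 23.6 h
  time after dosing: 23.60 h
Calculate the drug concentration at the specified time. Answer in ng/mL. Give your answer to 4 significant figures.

1515 ng/mL

k = ln2 / t½ = 0.693147 / 23.6 = 0.02937 h⁻¹
t / t½ = 23.60 / 23.6 = 1 half-lives
C = C₀ × (1/2)^1 = 3.030 × 0.5000 = 1.515 mg/L
Convert: 1.515 mg/L × 1000 = 1515 ng/mL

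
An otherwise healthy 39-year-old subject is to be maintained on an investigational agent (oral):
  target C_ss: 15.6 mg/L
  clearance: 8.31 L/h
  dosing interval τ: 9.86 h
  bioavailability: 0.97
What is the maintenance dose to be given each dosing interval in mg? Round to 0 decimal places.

1318 mg

At steady state, F × (Dose/τ) = Css × CL.
Dose = Css × CL × τ / F = 15.6 × 8.310 × 9.86 / 0.97 = 1318 mg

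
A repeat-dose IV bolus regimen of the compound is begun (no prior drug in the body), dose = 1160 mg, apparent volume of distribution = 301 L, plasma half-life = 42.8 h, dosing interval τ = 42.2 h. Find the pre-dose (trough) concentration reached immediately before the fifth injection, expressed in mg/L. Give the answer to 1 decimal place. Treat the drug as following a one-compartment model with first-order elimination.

C₀ per dose = Dose / Vd = 1160 / 301 = 3.854 mg/L
k = ln2 / t½ = 0.693147 / 42.8 = 0.01620 h⁻¹
Fraction remaining after one interval: r = e^(−kτ) = e^(−0.01620 × 42.2) = 0.5048
Before dose 5, 4 doses have been given (aged 1τ, 2τ, 3τ, 4τ).
C_trough = C₀ × (r + r² + … + r^4) = C₀ × r(1−r^4)/(1−r)
        = 3.854 × 0.5048 × (1 − 0.06493) / (1 − 0.5048) = 3.674 mg/L

3.7 mg/L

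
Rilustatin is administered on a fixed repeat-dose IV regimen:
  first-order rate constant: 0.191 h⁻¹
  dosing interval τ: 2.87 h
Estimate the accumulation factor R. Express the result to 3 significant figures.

2.37

e^(−kτ) = e^(−0.1910 × 2.87) = 0.5780
Accumulation ratio R = 1 / (1 − e^(−kτ)) = 1 / (1 − 0.5780) = 2.370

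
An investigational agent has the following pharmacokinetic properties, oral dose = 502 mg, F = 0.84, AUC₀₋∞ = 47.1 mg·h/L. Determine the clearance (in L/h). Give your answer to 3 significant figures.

CL = F·Dose / AUC = 0.84 × 502 / 47.1 = 8.953 L/h

8.95 L/h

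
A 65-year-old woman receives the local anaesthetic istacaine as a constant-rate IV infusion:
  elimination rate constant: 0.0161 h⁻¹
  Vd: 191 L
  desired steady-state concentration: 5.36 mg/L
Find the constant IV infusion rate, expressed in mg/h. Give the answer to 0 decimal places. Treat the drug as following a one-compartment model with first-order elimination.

CL = k × Vd = 0.01610 × 191 = 3.075 L/h
At steady state, infusion rate R₀ = Css × CL = 5.36 × 3.075 = 16.48 mg/h

16 mg/h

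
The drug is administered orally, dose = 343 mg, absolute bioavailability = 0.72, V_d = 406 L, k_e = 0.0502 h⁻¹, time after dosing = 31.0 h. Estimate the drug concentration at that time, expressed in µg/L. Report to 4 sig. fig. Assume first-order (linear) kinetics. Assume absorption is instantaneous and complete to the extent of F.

128.3 µg/L

Amount reaching circulation = F × Dose = 0.72 × 343.0 = 247.0 mg
C₀ = F·Dose / Vd = 247.0 / 406 = 0.6084 mg/L
C = C₀ · e^(−k·t) = 0.6084 × e^(−0.05020 × 31.0)
  = 0.6084 × 0.2109 = 0.1283 mg/L
Convert: 0.1283 mg/L × 1000 = 128.3 µg/L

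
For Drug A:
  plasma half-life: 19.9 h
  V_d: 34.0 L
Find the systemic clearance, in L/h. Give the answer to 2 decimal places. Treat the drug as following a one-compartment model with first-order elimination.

1.18 L/h

k = ln2 / t½ = 0.693147 / 19.9 = 0.03483 h⁻¹
CL = k × Vd = 0.03483 × 34.0 = 1.184 L/h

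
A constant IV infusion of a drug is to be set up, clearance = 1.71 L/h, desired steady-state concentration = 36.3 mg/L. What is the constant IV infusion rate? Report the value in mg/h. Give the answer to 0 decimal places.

62 mg/h

At steady state, infusion rate R₀ = Css × CL = 36.3 × 1.710 = 62.07 mg/h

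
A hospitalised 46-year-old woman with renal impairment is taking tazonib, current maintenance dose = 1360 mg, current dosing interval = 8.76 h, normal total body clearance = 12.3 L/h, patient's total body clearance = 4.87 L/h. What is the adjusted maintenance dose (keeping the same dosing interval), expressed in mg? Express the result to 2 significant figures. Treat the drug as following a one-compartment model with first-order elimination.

540 mg

To keep the same average steady-state level, dosing rate must scale with clearance.
CL ratio = 4.87 / 12.3 = 0.3959
New dose (same interval) = 1360 × 0.3959 = 538.4 mg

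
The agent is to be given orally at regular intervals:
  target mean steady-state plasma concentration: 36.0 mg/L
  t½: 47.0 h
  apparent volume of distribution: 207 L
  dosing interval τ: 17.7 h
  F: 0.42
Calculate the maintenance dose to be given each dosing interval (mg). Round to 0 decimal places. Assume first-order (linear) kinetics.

k = ln2 / t½ = 0.693147 / 47.0 = 0.01475 h⁻¹
CL = k × Vd = 0.01475 × 207 = 3.053 L/h
At steady state, F × (Dose/τ) = Css × CL.
Dose = Css × CL × τ / F = 36.0 × 3.053 × 17.7 / 0.42 = 4632 mg

4632 mg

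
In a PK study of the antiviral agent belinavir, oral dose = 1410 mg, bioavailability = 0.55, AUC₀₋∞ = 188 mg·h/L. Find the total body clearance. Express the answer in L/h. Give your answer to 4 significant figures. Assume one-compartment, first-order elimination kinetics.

4.125 L/h

CL = F·Dose / AUC = 0.55 × 1410 / 188 = 4.125 L/h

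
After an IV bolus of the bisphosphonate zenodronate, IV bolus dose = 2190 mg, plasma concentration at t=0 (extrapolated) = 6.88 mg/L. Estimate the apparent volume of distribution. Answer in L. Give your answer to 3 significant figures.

Vd = Dose / C₀ = 2190 / 6.88 = 318.3 L

318 L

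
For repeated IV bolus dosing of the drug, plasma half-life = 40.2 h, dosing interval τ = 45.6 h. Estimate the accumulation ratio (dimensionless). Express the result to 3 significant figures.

k = ln2 / t½ = 0.693147 / 40.2 = 0.01724 h⁻¹
e^(−kτ) = e^(−0.01724 × 45.6) = 0.4556
Accumulation ratio R = 1 / (1 − e^(−kτ)) = 1 / (1 − 0.4556) = 1.837

1.84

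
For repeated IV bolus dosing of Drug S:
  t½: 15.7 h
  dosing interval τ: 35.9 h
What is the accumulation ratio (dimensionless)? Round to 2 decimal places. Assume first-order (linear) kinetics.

k = ln2 / t½ = 0.693147 / 15.7 = 0.04415 h⁻¹
e^(−kτ) = e^(−0.04415 × 35.9) = 0.2050
Accumulation ratio R = 1 / (1 − e^(−kτ)) = 1 / (1 − 0.2050) = 1.258

1.26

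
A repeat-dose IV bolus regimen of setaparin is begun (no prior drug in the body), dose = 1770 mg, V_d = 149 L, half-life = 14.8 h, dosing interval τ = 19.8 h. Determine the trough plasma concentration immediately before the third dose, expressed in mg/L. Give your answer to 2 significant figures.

6.6 mg/L

C₀ per dose = Dose / Vd = 1770 / 149 = 11.88 mg/L
k = ln2 / t½ = 0.693147 / 14.8 = 0.04683 h⁻¹
Fraction remaining after one interval: r = e^(−kτ) = e^(−0.04683 × 19.8) = 0.3956
Before dose 3, 2 doses have been given (aged 1τ, 2τ).
C_trough = C₀ × (r + r²) = 11.88 × (0.3956 + 0.1565) = 6.559 mg/L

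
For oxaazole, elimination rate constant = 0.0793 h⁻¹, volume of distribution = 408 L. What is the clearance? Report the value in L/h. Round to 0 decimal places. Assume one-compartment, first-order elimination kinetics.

32 L/h

CL = k × Vd = 0.0793 × 408 = 32.35 L/h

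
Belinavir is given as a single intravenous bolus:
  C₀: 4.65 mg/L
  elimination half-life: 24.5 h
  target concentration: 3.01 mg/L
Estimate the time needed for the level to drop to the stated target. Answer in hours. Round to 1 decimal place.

15.4 h

k = ln2 / t½ = 0.693147 / 24.5 = 0.02829 h⁻¹
t = ln(C₀ / C) / k = ln(4.650 / 3.01) / 0.02829
  = ln(1.545) / 0.02829 = 0.4350 / 0.02829 = 15.38 h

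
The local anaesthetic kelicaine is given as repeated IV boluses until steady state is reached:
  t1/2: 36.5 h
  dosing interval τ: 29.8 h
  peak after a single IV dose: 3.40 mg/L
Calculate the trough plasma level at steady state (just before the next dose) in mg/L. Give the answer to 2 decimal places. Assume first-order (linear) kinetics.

k = ln2 / t½ = 0.693147 / 36.5 = 0.01899 h⁻¹
e^(−kτ) = e^(−0.01899 × 29.8) = 0.5678
Accumulation ratio R = 1 / (1 − e^(−kτ)) = 1 / (1 − 0.5678) = 2.314
Steady-state trough = C₀ × R × e^(−kτ) = 3.40 × 2.314 × 0.5678 = 4.467 mg/L

4.47 mg/L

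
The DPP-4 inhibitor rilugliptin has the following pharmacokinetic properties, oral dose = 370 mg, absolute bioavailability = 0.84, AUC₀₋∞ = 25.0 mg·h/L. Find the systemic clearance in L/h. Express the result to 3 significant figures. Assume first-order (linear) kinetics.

CL = F·Dose / AUC = 0.84 × 370 / 25.0 = 12.43 L/h

12.4 L/h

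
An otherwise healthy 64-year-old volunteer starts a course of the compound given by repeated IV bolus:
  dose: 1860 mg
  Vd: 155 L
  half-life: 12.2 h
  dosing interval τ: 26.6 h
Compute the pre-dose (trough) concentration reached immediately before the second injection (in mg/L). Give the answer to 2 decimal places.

2.65 mg/L

C₀ per dose = Dose / Vd = 1860 / 155 = 12.00 mg/L
k = ln2 / t½ = 0.693147 / 12.2 = 0.05682 h⁻¹
Fraction remaining after one interval: r = e^(−kτ) = e^(−0.05682 × 26.6) = 0.2206
Before dose 2, 1 dose has been given (aged 1τ).
C_trough = C₀ × r = 12.00 × 0.2206 = 2.647 mg/L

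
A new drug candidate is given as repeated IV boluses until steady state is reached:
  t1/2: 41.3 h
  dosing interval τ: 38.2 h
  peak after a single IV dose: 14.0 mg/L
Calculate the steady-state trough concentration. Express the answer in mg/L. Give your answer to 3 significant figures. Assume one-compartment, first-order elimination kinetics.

15.6 mg/L

k = ln2 / t½ = 0.693147 / 41.3 = 0.01678 h⁻¹
e^(−kτ) = e^(−0.01678 × 38.2) = 0.5268
Accumulation ratio R = 1 / (1 − e^(−kτ)) = 1 / (1 − 0.5268) = 2.113
Steady-state trough = C₀ × R × e^(−kτ) = 14.0 × 2.113 × 0.5268 = 15.58 mg/L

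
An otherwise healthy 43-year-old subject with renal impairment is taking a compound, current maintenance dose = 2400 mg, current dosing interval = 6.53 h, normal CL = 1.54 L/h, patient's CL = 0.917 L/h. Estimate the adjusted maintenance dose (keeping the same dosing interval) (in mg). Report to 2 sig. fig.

To keep the same average steady-state level, dosing rate must scale with clearance.
CL ratio = 0.917 / 1.54 = 0.5955
New dose (same interval) = 2400 × 0.5955 = 1429 mg

1400 mg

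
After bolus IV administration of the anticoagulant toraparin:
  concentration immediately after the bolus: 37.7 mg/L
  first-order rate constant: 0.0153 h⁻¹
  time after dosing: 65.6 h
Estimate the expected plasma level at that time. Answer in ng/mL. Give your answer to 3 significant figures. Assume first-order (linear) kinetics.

13800 ng/mL

C = C₀ · e^(−k·t) = 37.70 × e^(−0.01530 × 65.6)
  = 37.70 × 0.3665 = 13.82 mg/L
Convert: 13.82 mg/L × 1000 = 13820 ng/mL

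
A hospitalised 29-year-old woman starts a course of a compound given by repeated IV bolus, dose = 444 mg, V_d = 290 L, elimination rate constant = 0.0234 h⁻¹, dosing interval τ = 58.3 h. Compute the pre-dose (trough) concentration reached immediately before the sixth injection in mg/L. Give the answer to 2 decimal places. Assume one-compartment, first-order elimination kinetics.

0.53 mg/L

C₀ per dose = Dose / Vd = 444 / 290 = 1.531 mg/L
Fraction remaining after one interval: r = e^(−kτ) = e^(−0.02340 × 58.3) = 0.2556
Before dose 6, 5 doses have been given (aged 1τ, 2τ, 3τ, 4τ, 5τ).
C_trough = C₀ × (r + r² + … + r^5) = C₀ × r(1−r^5)/(1−r)
        = 1.531 × 0.2556 × (1 − 0.001091) / (1 − 0.2556) = 0.5251 mg/L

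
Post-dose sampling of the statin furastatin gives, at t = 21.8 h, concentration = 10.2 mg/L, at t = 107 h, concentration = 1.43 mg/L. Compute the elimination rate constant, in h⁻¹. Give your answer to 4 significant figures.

k = ln(C₁/C₂) / (t₂ − t₁) = ln(10.2/1.43) / (107 − 21.8)
  = 1.965 / 85.20 = 0.02306 h⁻¹

0.02306 h⁻¹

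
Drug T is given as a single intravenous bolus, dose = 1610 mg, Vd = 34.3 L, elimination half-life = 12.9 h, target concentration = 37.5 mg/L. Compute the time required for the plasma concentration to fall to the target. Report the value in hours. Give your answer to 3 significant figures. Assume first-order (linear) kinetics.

C₀ = Dose / Vd = 1610 / 34.3 = 46.94 mg/L
k = ln2 / t½ = 0.693147 / 12.9 = 0.05373 h⁻¹
t = ln(C₀ / C) / k = ln(46.94 / 37.5) / 0.05373
  = ln(1.252) / 0.05373 = 0.2247 / 0.05373 = 4.182 h

4.18 h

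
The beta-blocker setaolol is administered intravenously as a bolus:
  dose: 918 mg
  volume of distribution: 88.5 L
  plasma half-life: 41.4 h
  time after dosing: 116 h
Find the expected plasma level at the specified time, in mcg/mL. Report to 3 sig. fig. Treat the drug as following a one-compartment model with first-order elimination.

C₀ = Dose / Vd = 918.0 / 88.5 = 10.37 mg/L
k = ln2 / t½ = 0.693147 / 41.4 = 0.01674 h⁻¹
C = C₀ · e^(−k·t) = 10.37 × e^(−0.01674 × 116)
  = 10.37 × 0.1434 = 1.487 mg/L
(1.487 mg/L = 1.487 mcg/mL)

1.49 mcg/mL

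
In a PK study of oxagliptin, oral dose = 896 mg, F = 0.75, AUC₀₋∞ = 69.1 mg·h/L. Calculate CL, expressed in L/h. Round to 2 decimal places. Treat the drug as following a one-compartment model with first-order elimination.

9.73 L/h

CL = F·Dose / AUC = 0.75 × 896 / 69.1 = 9.725 L/h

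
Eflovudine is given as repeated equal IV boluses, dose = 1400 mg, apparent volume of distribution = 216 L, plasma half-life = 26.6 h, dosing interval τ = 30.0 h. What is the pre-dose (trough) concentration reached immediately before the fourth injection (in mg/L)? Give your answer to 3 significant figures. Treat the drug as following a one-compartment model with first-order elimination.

4.94 mg/L

C₀ per dose = Dose / Vd = 1400 / 216 = 6.481 mg/L
k = ln2 / t½ = 0.693147 / 26.6 = 0.02606 h⁻¹
Fraction remaining after one interval: r = e^(−kτ) = e^(−0.02606 × 30.0) = 0.4576
Before dose 4, 3 doses have been given (aged 1τ, 2τ, 3τ).
C_trough = C₀ × (r + r² + … + r^3) = C₀ × r(1−r^3)/(1−r)
        = 6.481 × 0.4576 × (1 − 0.09582) / (1 − 0.4576) = 4.944 mg/L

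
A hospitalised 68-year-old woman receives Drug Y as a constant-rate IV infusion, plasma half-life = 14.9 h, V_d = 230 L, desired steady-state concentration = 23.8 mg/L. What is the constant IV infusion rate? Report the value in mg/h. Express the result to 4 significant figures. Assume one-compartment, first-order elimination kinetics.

k = ln2 / t½ = 0.693147 / 14.9 = 0.04652 h⁻¹
CL = k × Vd = 0.04652 × 230 = 10.70 L/h
At steady state, infusion rate R₀ = Css × CL = 23.8 × 10.70 = 254.7 mg/h

254.7 mg/h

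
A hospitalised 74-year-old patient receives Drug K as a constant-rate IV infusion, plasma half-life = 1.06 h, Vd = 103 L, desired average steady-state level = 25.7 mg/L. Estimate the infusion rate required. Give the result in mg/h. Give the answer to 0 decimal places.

1731 mg/h

k = ln2 / t½ = 0.693147 / 1.06 = 0.6539 h⁻¹
CL = k × Vd = 0.6539 × 103 = 67.35 L/h
At steady state, infusion rate R₀ = Css × CL = 25.7 × 67.35 = 1731 mg/h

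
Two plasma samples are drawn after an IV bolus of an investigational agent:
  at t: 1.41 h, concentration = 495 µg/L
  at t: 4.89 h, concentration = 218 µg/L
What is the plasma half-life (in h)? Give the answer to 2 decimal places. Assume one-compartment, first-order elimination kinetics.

k = ln(C₁/C₂) / (t₂ − t₁) = ln(495/218) / (4.89 − 1.41)
  = 0.8201 / 3.480 = 0.2357 h⁻¹
t½ = ln2 / k = 0.693147 / 0.2357 = 2.941 h

2.94 h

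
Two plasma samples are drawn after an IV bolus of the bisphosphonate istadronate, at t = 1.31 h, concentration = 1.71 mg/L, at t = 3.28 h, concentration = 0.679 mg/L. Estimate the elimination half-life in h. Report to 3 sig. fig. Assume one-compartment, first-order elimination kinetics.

1.48 h

k = ln(C₁/C₂) / (t₂ − t₁) = ln(1.71/0.679) / (3.28 − 1.31)
  = 0.9236 / 1.970 = 0.4688 h⁻¹
t½ = ln2 / k = 0.693147 / 0.4688 = 1.479 h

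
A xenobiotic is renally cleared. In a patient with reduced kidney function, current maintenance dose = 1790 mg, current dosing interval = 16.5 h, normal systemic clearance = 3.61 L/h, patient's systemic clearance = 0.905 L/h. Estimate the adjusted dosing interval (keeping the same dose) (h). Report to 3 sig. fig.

65.8 h

To keep the same average steady-state level, dosing rate must scale with clearance.
CL ratio = 0.905 / 3.61 = 0.2507
New interval (same dose) = 16.5 / 0.2507 = 65.82 h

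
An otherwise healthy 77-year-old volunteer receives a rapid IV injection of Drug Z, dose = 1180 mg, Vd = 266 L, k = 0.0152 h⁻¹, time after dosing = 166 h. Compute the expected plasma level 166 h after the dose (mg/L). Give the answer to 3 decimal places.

0.356 mg/L

C₀ = Dose / Vd = 1180 / 266 = 4.436 mg/L
C = C₀ · e^(−k·t) = 4.436 × e^(−0.01520 × 166)
  = 4.436 × 0.08020 = 0.3558 mg/L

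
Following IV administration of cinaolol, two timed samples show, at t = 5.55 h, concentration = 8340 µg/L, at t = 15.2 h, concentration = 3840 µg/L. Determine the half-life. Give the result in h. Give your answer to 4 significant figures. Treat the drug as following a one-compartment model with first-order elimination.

k = ln(C₁/C₂) / (t₂ − t₁) = ln(8340/3840) / (15.2 − 5.55)
  = 0.7756 / 9.650 = 0.08037 h⁻¹
t½ = ln2 / k = 0.693147 / 0.08037 = 8.624 h

8.624 h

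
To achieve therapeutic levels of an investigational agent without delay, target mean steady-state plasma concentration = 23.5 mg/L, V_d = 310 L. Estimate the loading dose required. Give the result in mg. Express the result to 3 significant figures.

7290 mg

LD = Css × Vd = 23.5 × 310 = 7285 mg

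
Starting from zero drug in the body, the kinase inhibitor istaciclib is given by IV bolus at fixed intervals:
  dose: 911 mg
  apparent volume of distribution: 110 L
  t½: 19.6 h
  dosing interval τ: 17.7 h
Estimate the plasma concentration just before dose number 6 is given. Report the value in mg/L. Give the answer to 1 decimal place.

9.1 mg/L

C₀ per dose = Dose / Vd = 911 / 110 = 8.282 mg/L
k = ln2 / t½ = 0.693147 / 19.6 = 0.03536 h⁻¹
Fraction remaining after one interval: r = e^(−kτ) = e^(−0.03536 × 17.7) = 0.5348
Before dose 6, 5 doses have been given (aged 1τ, 2τ, 3τ, 4τ, 5τ).
C_trough = C₀ × (r + r² + … + r^5) = C₀ × r(1−r^5)/(1−r)
        = 8.282 × 0.5348 × (1 − 0.04375) / (1 − 0.5348) = 9.105 mg/L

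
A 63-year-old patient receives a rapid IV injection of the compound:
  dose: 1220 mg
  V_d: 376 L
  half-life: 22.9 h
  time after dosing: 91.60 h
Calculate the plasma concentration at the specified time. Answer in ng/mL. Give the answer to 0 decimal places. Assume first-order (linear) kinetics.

C₀ = Dose / Vd = 1220 / 376 = 3.245 mg/L
k = ln2 / t½ = 0.693147 / 22.9 = 0.03027 h⁻¹
t / t½ = 91.60 / 22.9 = 4 half-lives
C = C₀ × (1/2)^4 = 3.245 × 0.06250 = 0.2028 mg/L
Convert: 0.2028 mg/L × 1000 = 202.8 ng/mL

203 ng/mL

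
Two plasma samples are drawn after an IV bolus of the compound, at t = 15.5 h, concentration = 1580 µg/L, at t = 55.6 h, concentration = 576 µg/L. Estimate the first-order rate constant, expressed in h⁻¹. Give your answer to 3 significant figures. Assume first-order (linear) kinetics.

k = ln(C₁/C₂) / (t₂ − t₁) = ln(1580/576) / (55.6 − 15.5)
  = 1.009 / 40.10 = 0.02516 h⁻¹

0.0252 h⁻¹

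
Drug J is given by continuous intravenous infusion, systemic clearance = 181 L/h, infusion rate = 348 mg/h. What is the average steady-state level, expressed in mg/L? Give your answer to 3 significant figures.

At steady state Css = R₀ / CL = 348 / 181.0 = 1.923 mg/L

1.92 mg/L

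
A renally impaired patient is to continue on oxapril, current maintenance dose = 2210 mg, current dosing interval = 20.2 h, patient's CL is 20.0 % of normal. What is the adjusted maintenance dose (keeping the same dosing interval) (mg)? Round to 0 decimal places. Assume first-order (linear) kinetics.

442 mg

To keep the same average steady-state level, dosing rate must scale with clearance.
CL ratio = 20.0 / 100 = 0.2000
New dose (same interval) = 2210 × 0.2000 = 442.0 mg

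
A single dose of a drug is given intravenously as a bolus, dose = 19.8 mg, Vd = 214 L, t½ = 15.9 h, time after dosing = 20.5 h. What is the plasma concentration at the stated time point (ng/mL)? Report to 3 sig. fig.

C₀ = Dose / Vd = 19.80 / 214 = 0.09252 mg/L
k = ln2 / t½ = 0.693147 / 15.9 = 0.04359 h⁻¹
C = C₀ · e^(−k·t) = 0.09252 × e^(−0.04359 × 20.5)
  = 0.09252 × 0.4092 = 0.03786 mg/L
Convert: 0.03786 mg/L × 1000 = 37.86 ng/mL

37.9 ng/mL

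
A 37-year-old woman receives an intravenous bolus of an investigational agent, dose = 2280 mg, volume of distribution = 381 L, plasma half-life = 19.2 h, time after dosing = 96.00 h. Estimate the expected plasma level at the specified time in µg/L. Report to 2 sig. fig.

190 µg/L

C₀ = Dose / Vd = 2280 / 381 = 5.984 mg/L
k = ln2 / t½ = 0.693147 / 19.2 = 0.03610 h⁻¹
t / t½ = 96.00 / 19.2 = 5 half-lives
C = C₀ × (1/2)^5 = 5.984 × 0.03125 = 0.1870 mg/L
Convert: 0.1870 mg/L × 1000 = 187.0 µg/L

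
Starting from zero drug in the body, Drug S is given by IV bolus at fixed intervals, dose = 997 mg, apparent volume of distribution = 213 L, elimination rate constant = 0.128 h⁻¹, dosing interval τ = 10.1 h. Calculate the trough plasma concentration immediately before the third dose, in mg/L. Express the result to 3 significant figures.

C₀ per dose = Dose / Vd = 997 / 213 = 4.681 mg/L
Fraction remaining after one interval: r = e^(−kτ) = e^(−0.1280 × 10.1) = 0.2745
Before dose 3, 2 doses have been given (aged 1τ, 2τ).
C_trough = C₀ × (r + r²) = 4.681 × (0.2745 + 0.07535) = 1.638 mg/L

1.64 mg/L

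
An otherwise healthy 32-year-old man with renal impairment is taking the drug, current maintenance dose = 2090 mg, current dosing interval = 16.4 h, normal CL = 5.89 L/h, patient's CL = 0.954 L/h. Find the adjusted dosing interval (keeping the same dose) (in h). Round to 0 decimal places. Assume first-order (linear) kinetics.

To keep the same average steady-state level, dosing rate must scale with clearance.
CL ratio = 0.954 / 5.89 = 0.1620
New interval (same dose) = 16.4 / 0.1620 = 101.2 h

101 h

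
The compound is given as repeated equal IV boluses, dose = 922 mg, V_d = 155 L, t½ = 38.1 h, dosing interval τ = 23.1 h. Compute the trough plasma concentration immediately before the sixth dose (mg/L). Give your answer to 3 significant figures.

10.0 mg/L

C₀ per dose = Dose / Vd = 922 / 155 = 5.948 mg/L
k = ln2 / t½ = 0.693147 / 38.1 = 0.01819 h⁻¹
Fraction remaining after one interval: r = e^(−kτ) = e^(−0.01819 × 23.1) = 0.6569
Before dose 6, 5 doses have been given (aged 1τ, 2τ, 3τ, 4τ, 5τ).
C_trough = C₀ × (r + r² + … + r^5) = C₀ × r(1−r^5)/(1−r)
        = 5.948 × 0.6569 × (1 − 0.1223) / (1 − 0.6569) = 9.995 mg/L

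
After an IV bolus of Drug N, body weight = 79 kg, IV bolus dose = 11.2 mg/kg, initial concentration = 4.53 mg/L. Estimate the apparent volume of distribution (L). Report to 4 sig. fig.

195.3 L

Dose = 11.2 × 79 = 884.8 mg
Vd = Dose / C₀ = 884.8 / 4.53 = 195.3 L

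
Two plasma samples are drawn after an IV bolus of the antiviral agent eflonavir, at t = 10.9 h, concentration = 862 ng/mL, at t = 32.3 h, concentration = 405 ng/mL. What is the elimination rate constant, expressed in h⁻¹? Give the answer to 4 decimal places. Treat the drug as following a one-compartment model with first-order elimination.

0.0353 h⁻¹

k = ln(C₁/C₂) / (t₂ − t₁) = ln(862/405) / (32.3 − 10.9)
  = 0.7554 / 21.40 = 0.03530 h⁻¹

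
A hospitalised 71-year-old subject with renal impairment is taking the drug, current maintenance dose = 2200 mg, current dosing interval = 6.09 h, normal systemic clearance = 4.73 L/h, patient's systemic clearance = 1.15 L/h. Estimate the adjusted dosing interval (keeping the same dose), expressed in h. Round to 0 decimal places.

25 h

To keep the same average steady-state level, dosing rate must scale with clearance.
CL ratio = 1.15 / 4.73 = 0.2431
New interval (same dose) = 6.09 / 0.2431 = 25.05 h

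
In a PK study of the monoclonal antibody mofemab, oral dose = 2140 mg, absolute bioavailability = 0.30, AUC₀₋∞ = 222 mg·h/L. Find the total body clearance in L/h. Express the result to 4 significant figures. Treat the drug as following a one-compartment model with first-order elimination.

2.892 L/h

CL = F·Dose / AUC = 0.30 × 2140 / 222 = 2.892 L/h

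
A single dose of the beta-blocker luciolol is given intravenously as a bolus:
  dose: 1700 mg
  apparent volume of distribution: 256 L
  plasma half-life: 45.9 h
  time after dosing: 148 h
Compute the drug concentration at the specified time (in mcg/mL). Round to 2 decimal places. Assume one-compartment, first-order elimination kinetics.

C₀ = Dose / Vd = 1700 / 256 = 6.641 mg/L
k = ln2 / t½ = 0.693147 / 45.9 = 0.01510 h⁻¹
C = C₀ · e^(−k·t) = 6.641 × e^(−0.01510 × 148)
  = 6.641 × 0.1070 = 0.7106 mg/L
(0.7106 mg/L = 0.7106 mcg/mL)

0.71 mcg/mL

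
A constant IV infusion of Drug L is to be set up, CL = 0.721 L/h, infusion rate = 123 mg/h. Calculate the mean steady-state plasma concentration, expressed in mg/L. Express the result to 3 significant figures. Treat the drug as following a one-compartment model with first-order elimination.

171 mg/L

At steady state Css = R₀ / CL = 123 / 0.7210 = 170.6 mg/L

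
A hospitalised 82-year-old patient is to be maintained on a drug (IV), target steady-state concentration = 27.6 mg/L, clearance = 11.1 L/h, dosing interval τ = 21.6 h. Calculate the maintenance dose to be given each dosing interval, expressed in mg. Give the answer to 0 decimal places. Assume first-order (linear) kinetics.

6617 mg

At steady state, Dose/τ = Css × CL.
Dose = Css × CL × τ = 27.6 × 11.10 × 21.6 = 6617 mg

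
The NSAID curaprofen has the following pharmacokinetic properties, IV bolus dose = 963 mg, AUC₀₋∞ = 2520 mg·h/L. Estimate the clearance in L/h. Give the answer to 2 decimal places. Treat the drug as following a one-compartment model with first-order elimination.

CL = Dose / AUC = 963 / 2520 = 0.3821 L/h

0.38 L/h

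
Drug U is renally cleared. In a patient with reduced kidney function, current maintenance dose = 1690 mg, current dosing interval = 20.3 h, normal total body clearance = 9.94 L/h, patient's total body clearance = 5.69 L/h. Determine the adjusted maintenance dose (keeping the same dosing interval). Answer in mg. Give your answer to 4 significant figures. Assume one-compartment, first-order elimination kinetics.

967.4 mg

To keep the same average steady-state level, dosing rate must scale with clearance.
CL ratio = 5.69 / 9.94 = 0.5724
New dose (same interval) = 1690 × 0.5724 = 967.4 mg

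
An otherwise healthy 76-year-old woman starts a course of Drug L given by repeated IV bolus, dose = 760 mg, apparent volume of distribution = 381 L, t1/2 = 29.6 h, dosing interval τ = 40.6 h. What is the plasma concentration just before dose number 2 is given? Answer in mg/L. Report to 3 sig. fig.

0.771 mg/L

C₀ per dose = Dose / Vd = 760 / 381 = 1.995 mg/L
k = ln2 / t½ = 0.693147 / 29.6 = 0.02342 h⁻¹
Fraction remaining after one interval: r = e^(−kτ) = e^(−0.02342 × 40.6) = 0.3864
Before dose 2, 1 dose has been given (aged 1τ).
C_trough = C₀ × r = 1.995 × 0.3864 = 0.7709 mg/L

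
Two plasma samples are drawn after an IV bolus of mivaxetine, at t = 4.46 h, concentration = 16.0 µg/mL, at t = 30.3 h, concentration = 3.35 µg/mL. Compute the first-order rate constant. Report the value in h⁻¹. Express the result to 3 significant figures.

0.0605 h⁻¹

k = ln(C₁/C₂) / (t₂ − t₁) = ln(16.0/3.35) / (30.3 − 4.46)
  = 1.564 / 25.84 = 0.06053 h⁻¹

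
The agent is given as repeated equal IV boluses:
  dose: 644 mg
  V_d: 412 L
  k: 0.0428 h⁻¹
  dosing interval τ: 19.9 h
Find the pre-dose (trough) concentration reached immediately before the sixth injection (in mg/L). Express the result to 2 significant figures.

1.1 mg/L

C₀ per dose = Dose / Vd = 644 / 412 = 1.563 mg/L
Fraction remaining after one interval: r = e^(−kτ) = e^(−0.04280 × 19.9) = 0.4267
Before dose 6, 5 doses have been given (aged 1τ, 2τ, 3τ, 4τ, 5τ).
C_trough = C₀ × (r + r² + … + r^5) = C₀ × r(1−r^5)/(1−r)
        = 1.563 × 0.4267 × (1 − 0.01415) / (1 − 0.4267) = 1.147 mg/L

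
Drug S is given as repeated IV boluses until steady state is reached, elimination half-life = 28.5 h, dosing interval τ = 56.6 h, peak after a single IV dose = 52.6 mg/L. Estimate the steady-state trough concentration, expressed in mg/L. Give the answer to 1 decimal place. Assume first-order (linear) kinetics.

17.8 mg/L

k = ln2 / t½ = 0.693147 / 28.5 = 0.02432 h⁻¹
e^(−kτ) = e^(−0.02432 × 56.6) = 0.2525
Accumulation ratio R = 1 / (1 − e^(−kτ)) = 1 / (1 − 0.2525) = 1.338
Steady-state trough = C₀ × R × e^(−kτ) = 52.6 × 1.338 × 0.2525 = 17.77 mg/L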